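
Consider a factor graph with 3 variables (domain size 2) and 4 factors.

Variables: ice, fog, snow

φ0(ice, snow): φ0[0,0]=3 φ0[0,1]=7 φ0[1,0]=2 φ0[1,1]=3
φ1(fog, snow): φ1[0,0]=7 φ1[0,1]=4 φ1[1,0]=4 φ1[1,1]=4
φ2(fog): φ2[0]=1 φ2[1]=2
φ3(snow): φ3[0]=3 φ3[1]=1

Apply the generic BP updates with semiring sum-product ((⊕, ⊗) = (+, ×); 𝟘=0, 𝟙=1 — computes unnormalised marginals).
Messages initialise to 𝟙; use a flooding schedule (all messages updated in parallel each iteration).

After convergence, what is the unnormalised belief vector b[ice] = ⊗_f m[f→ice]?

b[ice] = [219, 126]

init: all messages = 𝟙 over 2 values
r1 m[φ0→ice] = [10, 5]
r1 m[φ0→snow] = [5, 10]
r1 m[φ1→fog] = [11, 8]
r1 m[φ1→snow] = [11, 8]
r1 m[φ2→fog] = [1, 2]
r1 m[φ3→snow] = [3, 1]
r1 m[ice→φ0] = [1, 1]
r1 m[fog→φ1] = [1, 1]
r1 m[fog→φ2] = [1, 1]
r1 m[snow→φ0] = [1, 1]
r1 m[snow→φ1] = [1, 1]
r1 m[snow→φ3] = [1, 1]
r2 m[φ0→ice] = [10, 5]
r2 m[φ0→snow] = [5, 10]
r2 m[φ1→fog] = [11, 8]
r2 m[φ1→snow] = [11, 8]
r2 m[φ2→fog] = [1, 2]
r2 m[φ3→snow] = [3, 1]
r2 m[ice→φ0] = [1, 1]
r2 m[fog→φ1] = [1, 2]
r2 m[fog→φ2] = [11, 8]
r2 m[snow→φ0] = [33, 8]
r2 m[snow→φ1] = [15, 10]
r2 m[snow→φ3] = [55, 80]
r3 m[φ0→ice] = [155, 90]
r3 m[φ0→snow] = [5, 10]
r3 m[φ1→fog] = [145, 100]
r3 m[φ1→snow] = [15, 12]
r3 m[φ2→fog] = [1, 2]
r3 m[φ3→snow] = [3, 1]
r3 m[ice→φ0] = [1, 1]
r3 m[fog→φ1] = [1, 2]
r3 m[fog→φ2] = [11, 8]
r3 m[snow→φ0] = [33, 8]
r3 m[snow→φ1] = [15, 10]
r3 m[snow→φ3] = [55, 80]
r4 m[φ0→ice] = [155, 90]
r4 m[φ0→snow] = [5, 10]
r4 m[φ1→fog] = [145, 100]
r4 m[φ1→snow] = [15, 12]
r4 m[φ2→fog] = [1, 2]
r4 m[φ3→snow] = [3, 1]
r4 m[ice→φ0] = [1, 1]
r4 m[fog→φ1] = [1, 2]
r4 m[fog→φ2] = [145, 100]
r4 m[snow→φ0] = [45, 12]
r4 m[snow→φ1] = [15, 10]
r4 m[snow→φ3] = [75, 120]
r5 m[φ0→ice] = [219, 126]
r5 m[φ0→snow] = [5, 10]
r5 m[φ1→fog] = [145, 100]
r5 m[φ1→snow] = [15, 12]
r5 m[φ2→fog] = [1, 2]
r5 m[φ3→snow] = [3, 1]
r5 m[ice→φ0] = [1, 1]
r5 m[fog→φ1] = [1, 2]
r5 m[fog→φ2] = [145, 100]
r5 m[snow→φ0] = [45, 12]
r5 m[snow→φ1] = [15, 10]
r5 m[snow→φ3] = [75, 120]
r6 m[φ0→ice] = [219, 126]
r6 m[φ0→snow] = [5, 10]
r6 m[φ1→fog] = [145, 100]
r6 m[φ1→snow] = [15, 12]
r6 m[φ2→fog] = [1, 2]
r6 m[φ3→snow] = [3, 1]
r6 m[ice→φ0] = [1, 1]
r6 m[fog→φ1] = [1, 2]
r6 m[fog→φ2] = [145, 100]
r6 m[snow→φ0] = [45, 12]
r6 m[snow→φ1] = [15, 10]
r6 m[snow→φ3] = [75, 120]
fixed point reached at round 6
b[ice] = ⊗ incoming = [219, 126]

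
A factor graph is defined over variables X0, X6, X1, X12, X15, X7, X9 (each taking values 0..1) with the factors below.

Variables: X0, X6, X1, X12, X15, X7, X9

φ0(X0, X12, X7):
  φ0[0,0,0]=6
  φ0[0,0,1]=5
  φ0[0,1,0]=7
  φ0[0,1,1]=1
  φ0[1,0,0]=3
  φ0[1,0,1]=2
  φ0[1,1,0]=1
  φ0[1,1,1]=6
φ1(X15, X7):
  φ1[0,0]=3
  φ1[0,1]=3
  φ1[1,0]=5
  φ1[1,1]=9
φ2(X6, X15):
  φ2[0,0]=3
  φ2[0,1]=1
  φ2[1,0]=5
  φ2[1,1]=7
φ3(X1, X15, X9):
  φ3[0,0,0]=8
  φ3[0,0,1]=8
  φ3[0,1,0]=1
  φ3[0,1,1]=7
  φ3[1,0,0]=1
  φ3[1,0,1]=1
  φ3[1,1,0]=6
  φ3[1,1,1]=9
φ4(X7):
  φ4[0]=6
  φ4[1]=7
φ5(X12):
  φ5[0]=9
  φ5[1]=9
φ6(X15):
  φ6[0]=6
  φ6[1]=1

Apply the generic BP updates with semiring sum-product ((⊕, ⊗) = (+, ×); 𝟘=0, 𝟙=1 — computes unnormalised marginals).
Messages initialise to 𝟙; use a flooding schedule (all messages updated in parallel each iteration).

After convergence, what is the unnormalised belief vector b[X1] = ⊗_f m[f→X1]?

init: all messages = 𝟙 over 2 values
r1 m[φ0→X0] = [19, 12]
r1 m[φ0→X12] = [16, 15]
r1 m[φ0→X7] = [17, 14]
r1 m[φ1→X15] = [6, 14]
r1 m[φ1→X7] = [8, 12]
r1 m[φ2→X6] = [4, 12]
r1 m[φ2→X15] = [8, 8]
r1 m[φ3→X1] = [24, 17]
r1 m[φ3→X15] = [18, 23]
r1 m[φ3→X9] = [16, 25]
r1 m[φ4→X7] = [6, 7]
r1 m[φ5→X12] = [9, 9]
r1 m[φ6→X15] = [6, 1]
r1 m[X0→φ0] = [1, 1]
r1 m[X6→φ2] = [1, 1]
r1 m[X1→φ3] = [1, 1]
r1 m[X12→φ0] = [1, 1]
r1 m[X12→φ5] = [1, 1]
r1 m[X15→φ1] = [1, 1]
r1 m[X15→φ2] = [1, 1]
r1 m[X15→φ3] = [1, 1]
r1 m[X15→φ6] = [1, 1]
r1 m[X7→φ0] = [1, 1]
r1 m[X7→φ1] = [1, 1]
r1 m[X7→φ4] = [1, 1]
r1 m[X9→φ3] = [1, 1]
r2 m[φ0→X0] = [19, 12]
r2 m[φ0→X12] = [16, 15]
r2 m[φ0→X7] = [17, 14]
r2 m[φ1→X15] = [6, 14]
r2 m[φ1→X7] = [8, 12]
r2 m[φ2→X6] = [4, 12]
r2 m[φ2→X15] = [8, 8]
r2 m[φ3→X1] = [24, 17]
r2 m[φ3→X15] = [18, 23]
r2 m[φ3→X9] = [16, 25]
r2 m[φ4→X7] = [6, 7]
r2 m[φ5→X12] = [9, 9]
r2 m[φ6→X15] = [6, 1]
r2 m[X0→φ0] = [1, 1]
r2 m[X6→φ2] = [1, 1]
r2 m[X1→φ3] = [1, 1]
r2 m[X12→φ0] = [9, 9]
r2 m[X12→φ5] = [16, 15]
r2 m[X15→φ1] = [864, 184]
r2 m[X15→φ2] = [648, 322]
r2 m[X15→φ3] = [288, 112]
r2 m[X15→φ6] = [864, 2576]
r2 m[X7→φ0] = [48, 84]
r2 m[X7→φ1] = [102, 98]
r2 m[X7→φ4] = [136, 168]
r2 m[X9→φ3] = [1, 1]
r3 m[φ0→X0] = [10152, 7776]
r3 m[φ0→X12] = [1020, 972]
r3 m[φ0→X7] = [153, 126]
r3 m[φ1→X15] = [600, 1392]
r3 m[φ1→X7] = [3512, 4248]
r3 m[φ2→X6] = [2266, 5494]
r3 m[φ2→X15] = [8, 8]
r3 m[φ3→X1] = [5504, 2256]
r3 m[φ3→X15] = [18, 23]
r3 m[φ3→X9] = [3376, 4384]
r3 m[φ4→X7] = [6, 7]
r3 m[φ5→X12] = [9, 9]
r3 m[φ6→X15] = [6, 1]
r3 m[X0→φ0] = [1, 1]
r3 m[X6→φ2] = [1, 1]
r3 m[X1→φ3] = [1, 1]
r3 m[X12→φ0] = [9, 9]
r3 m[X12→φ5] = [16, 15]
r3 m[X15→φ1] = [864, 184]
r3 m[X15→φ2] = [648, 322]
r3 m[X15→φ3] = [288, 112]
r3 m[X15→φ6] = [864, 2576]
r3 m[X7→φ0] = [48, 84]
r3 m[X7→φ1] = [102, 98]
r3 m[X7→φ4] = [136, 168]
r3 m[X9→φ3] = [1, 1]
r4 m[φ0→X0] = [10152, 7776]
r4 m[φ0→X12] = [1020, 972]
r4 m[φ0→X7] = [153, 126]
r4 m[φ1→X15] = [600, 1392]
r4 m[φ1→X7] = [3512, 4248]
r4 m[φ2→X6] = [2266, 5494]
r4 m[φ2→X15] = [8, 8]
r4 m[φ3→X1] = [5504, 2256]
r4 m[φ3→X15] = [18, 23]
r4 m[φ3→X9] = [3376, 4384]
r4 m[φ4→X7] = [6, 7]
r4 m[φ5→X12] = [9, 9]
r4 m[φ6→X15] = [6, 1]
r4 m[X0→φ0] = [1, 1]
r4 m[X6→φ2] = [1, 1]
r4 m[X1→φ3] = [1, 1]
r4 m[X12→φ0] = [9, 9]
r4 m[X12→φ5] = [1020, 972]
r4 m[X15→φ1] = [864, 184]
r4 m[X15→φ2] = [64800, 32016]
r4 m[X15→φ3] = [28800, 11136]
r4 m[X15→φ6] = [86400, 256128]
r4 m[X7→φ0] = [21072, 29736]
r4 m[X7→φ1] = [918, 882]
r4 m[X7→φ4] = [537336, 535248]
r4 m[X9→φ3] = [1, 1]
r5 m[φ0→X0] = [4071168, 2899584]
r5 m[φ0→X12] = [397800, 376728]
r5 m[φ0→X7] = [153, 126]
r5 m[φ1→X15] = [5400, 12528]
r5 m[φ1→X7] = [3512, 4248]
r5 m[φ2→X6] = [226416, 548112]
r5 m[φ2→X15] = [8, 8]
r5 m[φ3→X1] = [549888, 224640]
r5 m[φ3→X15] = [18, 23]
r5 m[φ3→X9] = [337152, 437376]
r5 m[φ4→X7] = [6, 7]
r5 m[φ5→X12] = [9, 9]
r5 m[φ6→X15] = [6, 1]
r5 m[X0→φ0] = [1, 1]
r5 m[X6→φ2] = [1, 1]
r5 m[X1→φ3] = [1, 1]
r5 m[X12→φ0] = [9, 9]
r5 m[X12→φ5] = [1020, 972]
r5 m[X15→φ1] = [864, 184]
r5 m[X15→φ2] = [64800, 32016]
r5 m[X15→φ3] = [28800, 11136]
r5 m[X15→φ6] = [86400, 256128]
r5 m[X7→φ0] = [21072, 29736]
r5 m[X7→φ1] = [918, 882]
r5 m[X7→φ4] = [537336, 535248]
r5 m[X9→φ3] = [1, 1]
r6 m[φ0→X0] = [4071168, 2899584]
r6 m[φ0→X12] = [397800, 376728]
r6 m[φ0→X7] = [153, 126]
r6 m[φ1→X15] = [5400, 12528]
r6 m[φ1→X7] = [3512, 4248]
r6 m[φ2→X6] = [226416, 548112]
r6 m[φ2→X15] = [8, 8]
r6 m[φ3→X1] = [549888, 224640]
r6 m[φ3→X15] = [18, 23]
r6 m[φ3→X9] = [337152, 437376]
r6 m[φ4→X7] = [6, 7]
r6 m[φ5→X12] = [9, 9]
r6 m[φ6→X15] = [6, 1]
r6 m[X0→φ0] = [1, 1]
r6 m[X6→φ2] = [1, 1]
r6 m[X1→φ3] = [1, 1]
r6 m[X12→φ0] = [9, 9]
r6 m[X12→φ5] = [397800, 376728]
r6 m[X15→φ1] = [864, 184]
r6 m[X15→φ2] = [583200, 288144]
r6 m[X15→φ3] = [259200, 100224]
r6 m[X15→φ6] = [777600, 2305152]
r6 m[X7→φ0] = [21072, 29736]
r6 m[X7→φ1] = [918, 882]
r6 m[X7→φ4] = [537336, 535248]
r6 m[X9→φ3] = [1, 1]
r7 m[φ0→X0] = [4071168, 2899584]
r7 m[φ0→X12] = [397800, 376728]
r7 m[φ0→X7] = [153, 126]
r7 m[φ1→X15] = [5400, 12528]
r7 m[φ1→X7] = [3512, 4248]
r7 m[φ2→X6] = [2037744, 4933008]
r7 m[φ2→X15] = [8, 8]
r7 m[φ3→X1] = [4948992, 2021760]
r7 m[φ3→X15] = [18, 23]
r7 m[φ3→X9] = [3034368, 3936384]
r7 m[φ4→X7] = [6, 7]
r7 m[φ5→X12] = [9, 9]
r7 m[φ6→X15] = [6, 1]
r7 m[X0→φ0] = [1, 1]
r7 m[X6→φ2] = [1, 1]
r7 m[X1→φ3] = [1, 1]
r7 m[X12→φ0] = [9, 9]
r7 m[X12→φ5] = [397800, 376728]
r7 m[X15→φ1] = [864, 184]
r7 m[X15→φ2] = [583200, 288144]
r7 m[X15→φ3] = [259200, 100224]
r7 m[X15→φ6] = [777600, 2305152]
r7 m[X7→φ0] = [21072, 29736]
r7 m[X7→φ1] = [918, 882]
r7 m[X7→φ4] = [537336, 535248]
r7 m[X9→φ3] = [1, 1]
r8 m[φ0→X0] = [4071168, 2899584]
r8 m[φ0→X12] = [397800, 376728]
r8 m[φ0→X7] = [153, 126]
r8 m[φ1→X15] = [5400, 12528]
r8 m[φ1→X7] = [3512, 4248]
r8 m[φ2→X6] = [2037744, 4933008]
r8 m[φ2→X15] = [8, 8]
r8 m[φ3→X1] = [4948992, 2021760]
r8 m[φ3→X15] = [18, 23]
r8 m[φ3→X9] = [3034368, 3936384]
r8 m[φ4→X7] = [6, 7]
r8 m[φ5→X12] = [9, 9]
r8 m[φ6→X15] = [6, 1]
r8 m[X0→φ0] = [1, 1]
r8 m[X6→φ2] = [1, 1]
r8 m[X1→φ3] = [1, 1]
r8 m[X12→φ0] = [9, 9]
r8 m[X12→φ5] = [397800, 376728]
r8 m[X15→φ1] = [864, 184]
r8 m[X15→φ2] = [583200, 288144]
r8 m[X15→φ3] = [259200, 100224]
r8 m[X15→φ6] = [777600, 2305152]
r8 m[X7→φ0] = [21072, 29736]
r8 m[X7→φ1] = [918, 882]
r8 m[X7→φ4] = [537336, 535248]
r8 m[X9→φ3] = [1, 1]
fixed point reached at round 8
b[X1] = ⊗ incoming = [4948992, 2021760]

b[X1] = [4948992, 2021760]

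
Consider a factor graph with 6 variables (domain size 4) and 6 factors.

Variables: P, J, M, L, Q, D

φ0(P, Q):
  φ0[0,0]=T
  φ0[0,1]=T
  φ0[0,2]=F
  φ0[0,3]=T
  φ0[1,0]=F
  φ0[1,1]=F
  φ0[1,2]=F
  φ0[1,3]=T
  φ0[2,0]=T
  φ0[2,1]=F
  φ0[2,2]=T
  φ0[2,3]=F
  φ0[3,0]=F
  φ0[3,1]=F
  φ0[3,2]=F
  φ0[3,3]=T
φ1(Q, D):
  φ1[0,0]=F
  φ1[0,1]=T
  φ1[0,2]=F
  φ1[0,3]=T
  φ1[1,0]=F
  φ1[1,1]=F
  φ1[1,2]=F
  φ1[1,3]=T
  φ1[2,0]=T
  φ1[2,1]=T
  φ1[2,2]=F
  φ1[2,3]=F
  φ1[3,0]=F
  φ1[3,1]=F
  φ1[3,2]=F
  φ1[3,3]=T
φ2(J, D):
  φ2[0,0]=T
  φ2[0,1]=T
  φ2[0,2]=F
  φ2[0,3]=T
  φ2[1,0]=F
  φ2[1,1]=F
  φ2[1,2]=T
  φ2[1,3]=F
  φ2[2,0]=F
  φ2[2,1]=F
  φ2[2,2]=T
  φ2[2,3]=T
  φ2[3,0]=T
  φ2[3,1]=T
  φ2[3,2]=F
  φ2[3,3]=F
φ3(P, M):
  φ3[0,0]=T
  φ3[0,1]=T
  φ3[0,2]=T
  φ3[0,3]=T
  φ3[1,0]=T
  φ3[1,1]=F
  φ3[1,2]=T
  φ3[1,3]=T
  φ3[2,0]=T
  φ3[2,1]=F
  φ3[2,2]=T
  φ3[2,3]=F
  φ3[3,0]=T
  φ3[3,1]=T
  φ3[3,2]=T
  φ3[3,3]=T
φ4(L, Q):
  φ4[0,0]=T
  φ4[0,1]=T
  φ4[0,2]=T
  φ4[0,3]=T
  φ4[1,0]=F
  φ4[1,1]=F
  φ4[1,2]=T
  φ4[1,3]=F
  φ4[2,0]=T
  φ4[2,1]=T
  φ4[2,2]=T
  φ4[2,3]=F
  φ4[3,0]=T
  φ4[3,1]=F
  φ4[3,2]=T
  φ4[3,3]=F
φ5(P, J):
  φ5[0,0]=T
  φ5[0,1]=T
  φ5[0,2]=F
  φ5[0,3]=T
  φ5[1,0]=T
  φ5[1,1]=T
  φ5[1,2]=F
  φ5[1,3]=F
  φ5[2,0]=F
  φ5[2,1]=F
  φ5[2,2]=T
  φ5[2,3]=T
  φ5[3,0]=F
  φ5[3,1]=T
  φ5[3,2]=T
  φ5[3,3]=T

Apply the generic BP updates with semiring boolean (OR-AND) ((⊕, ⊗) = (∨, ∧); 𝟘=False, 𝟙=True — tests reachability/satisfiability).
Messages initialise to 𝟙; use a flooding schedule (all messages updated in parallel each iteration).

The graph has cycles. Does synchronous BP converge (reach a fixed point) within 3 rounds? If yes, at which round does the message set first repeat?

NOT CONVERGED within 3 rounds

init: all messages = 𝟙 over 4 values
r1 m[φ0→P] = [T, T, T, T]
r1 m[φ0→Q] = [T, T, T, T]
r1 m[φ1→Q] = [T, T, T, T]
r1 m[φ1→D] = [T, T, F, T]
r1 m[φ2→J] = [T, T, T, T]
r1 m[φ2→D] = [T, T, T, T]
r1 m[φ3→P] = [T, T, T, T]
r1 m[φ3→M] = [T, T, T, T]
r1 m[φ4→L] = [T, T, T, T]
r1 m[φ4→Q] = [T, T, T, T]
r1 m[φ5→P] = [T, T, T, T]
r1 m[φ5→J] = [T, T, T, T]
r1 m[P→φ0] = [T, T, T, T]
r1 m[P→φ3] = [T, T, T, T]
r1 m[P→φ5] = [T, T, T, T]
r1 m[J→φ2] = [T, T, T, T]
r1 m[J→φ5] = [T, T, T, T]
r1 m[M→φ3] = [T, T, T, T]
r1 m[L→φ4] = [T, T, T, T]
r1 m[Q→φ0] = [T, T, T, T]
r1 m[Q→φ1] = [T, T, T, T]
r1 m[Q→φ4] = [T, T, T, T]
r1 m[D→φ1] = [T, T, T, T]
r1 m[D→φ2] = [T, T, T, T]
r2 m[φ0→P] = [T, T, T, T]
r2 m[φ0→Q] = [T, T, T, T]
r2 m[φ1→Q] = [T, T, T, T]
r2 m[φ1→D] = [T, T, F, T]
r2 m[φ2→J] = [T, T, T, T]
r2 m[φ2→D] = [T, T, T, T]
r2 m[φ3→P] = [T, T, T, T]
r2 m[φ3→M] = [T, T, T, T]
r2 m[φ4→L] = [T, T, T, T]
r2 m[φ4→Q] = [T, T, T, T]
r2 m[φ5→P] = [T, T, T, T]
r2 m[φ5→J] = [T, T, T, T]
r2 m[P→φ0] = [T, T, T, T]
r2 m[P→φ3] = [T, T, T, T]
r2 m[P→φ5] = [T, T, T, T]
r2 m[J→φ2] = [T, T, T, T]
r2 m[J→φ5] = [T, T, T, T]
r2 m[M→φ3] = [T, T, T, T]
r2 m[L→φ4] = [T, T, T, T]
r2 m[Q→φ0] = [T, T, T, T]
r2 m[Q→φ1] = [T, T, T, T]
r2 m[Q→φ4] = [T, T, T, T]
r2 m[D→φ1] = [T, T, T, T]
r2 m[D→φ2] = [T, T, F, T]
r3 m[φ0→P] = [T, T, T, T]
r3 m[φ0→Q] = [T, T, T, T]
r3 m[φ1→Q] = [T, T, T, T]
r3 m[φ1→D] = [T, T, F, T]
r3 m[φ2→J] = [T, F, T, T]
r3 m[φ2→D] = [T, T, T, T]
r3 m[φ3→P] = [T, T, T, T]
r3 m[φ3→M] = [T, T, T, T]
r3 m[φ4→L] = [T, T, T, T]
r3 m[φ4→Q] = [T, T, T, T]
r3 m[φ5→P] = [T, T, T, T]
r3 m[φ5→J] = [T, T, T, T]
r3 m[P→φ0] = [T, T, T, T]
r3 m[P→φ3] = [T, T, T, T]
r3 m[P→φ5] = [T, T, T, T]
r3 m[J→φ2] = [T, T, T, T]
r3 m[J→φ5] = [T, T, T, T]
r3 m[M→φ3] = [T, T, T, T]
r3 m[L→φ4] = [T, T, T, T]
r3 m[Q→φ0] = [T, T, T, T]
r3 m[Q→φ1] = [T, T, T, T]
r3 m[Q→φ4] = [T, T, T, T]
r3 m[D→φ1] = [T, T, T, T]
r3 m[D→φ2] = [T, T, F, T]
no fixed point within 3 rounds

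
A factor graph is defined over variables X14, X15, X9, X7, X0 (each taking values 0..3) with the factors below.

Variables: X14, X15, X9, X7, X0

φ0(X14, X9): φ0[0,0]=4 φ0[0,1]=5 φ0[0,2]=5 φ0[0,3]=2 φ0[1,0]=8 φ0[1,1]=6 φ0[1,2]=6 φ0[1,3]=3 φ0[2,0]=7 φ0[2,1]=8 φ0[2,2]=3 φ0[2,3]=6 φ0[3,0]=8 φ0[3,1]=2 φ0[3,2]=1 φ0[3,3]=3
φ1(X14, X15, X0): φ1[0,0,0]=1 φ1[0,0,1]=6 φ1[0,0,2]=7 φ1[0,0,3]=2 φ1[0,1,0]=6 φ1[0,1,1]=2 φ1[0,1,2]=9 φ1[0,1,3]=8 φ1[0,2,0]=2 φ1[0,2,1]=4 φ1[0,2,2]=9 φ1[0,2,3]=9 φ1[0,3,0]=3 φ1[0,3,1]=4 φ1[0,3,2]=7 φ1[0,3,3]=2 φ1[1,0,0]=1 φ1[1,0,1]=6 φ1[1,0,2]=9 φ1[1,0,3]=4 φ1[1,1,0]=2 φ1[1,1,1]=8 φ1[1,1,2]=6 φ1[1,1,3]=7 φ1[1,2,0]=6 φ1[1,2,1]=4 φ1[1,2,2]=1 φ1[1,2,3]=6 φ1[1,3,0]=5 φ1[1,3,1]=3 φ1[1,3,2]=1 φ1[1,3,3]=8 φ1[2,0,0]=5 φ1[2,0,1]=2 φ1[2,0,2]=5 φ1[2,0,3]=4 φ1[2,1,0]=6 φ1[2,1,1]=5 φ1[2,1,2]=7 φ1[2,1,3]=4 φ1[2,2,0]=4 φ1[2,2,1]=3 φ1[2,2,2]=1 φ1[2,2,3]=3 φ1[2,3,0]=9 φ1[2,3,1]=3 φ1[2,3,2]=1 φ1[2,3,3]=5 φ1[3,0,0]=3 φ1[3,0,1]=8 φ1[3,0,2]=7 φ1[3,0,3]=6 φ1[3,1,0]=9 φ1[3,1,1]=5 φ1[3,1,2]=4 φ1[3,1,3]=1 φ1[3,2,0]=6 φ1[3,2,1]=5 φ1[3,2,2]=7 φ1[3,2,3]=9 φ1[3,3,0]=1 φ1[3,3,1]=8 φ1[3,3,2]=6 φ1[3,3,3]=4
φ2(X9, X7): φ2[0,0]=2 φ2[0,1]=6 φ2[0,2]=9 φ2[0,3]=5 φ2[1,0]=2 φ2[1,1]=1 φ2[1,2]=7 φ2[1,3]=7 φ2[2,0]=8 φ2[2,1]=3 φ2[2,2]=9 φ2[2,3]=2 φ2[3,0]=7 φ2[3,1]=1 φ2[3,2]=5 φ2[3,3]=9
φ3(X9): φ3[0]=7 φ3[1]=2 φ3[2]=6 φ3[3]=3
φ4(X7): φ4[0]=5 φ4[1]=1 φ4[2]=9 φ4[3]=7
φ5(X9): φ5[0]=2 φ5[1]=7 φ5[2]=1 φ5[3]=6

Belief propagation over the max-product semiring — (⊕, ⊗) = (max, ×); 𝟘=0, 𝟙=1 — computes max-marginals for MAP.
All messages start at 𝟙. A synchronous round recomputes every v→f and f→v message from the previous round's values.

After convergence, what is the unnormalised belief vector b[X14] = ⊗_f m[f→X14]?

init: all messages = 𝟙 over 4 values
r1 m[φ0→X14] = [5, 8, 8, 8]
r1 m[φ0→X9] = [8, 8, 6, 6]
r1 m[φ1→X14] = [9, 9, 9, 9]
r1 m[φ1→X15] = [9, 9, 9, 9]
r1 m[φ1→X0] = [9, 8, 9, 9]
r1 m[φ2→X9] = [9, 7, 9, 9]
r1 m[φ2→X7] = [8, 6, 9, 9]
r1 m[φ3→X9] = [7, 2, 6, 3]
r1 m[φ4→X7] = [5, 1, 9, 7]
r1 m[φ5→X9] = [2, 7, 1, 6]
r1 m[X14→φ0] = [1, 1, 1, 1]
r1 m[X14→φ1] = [1, 1, 1, 1]
r1 m[X15→φ1] = [1, 1, 1, 1]
r1 m[X9→φ0] = [1, 1, 1, 1]
r1 m[X9→φ2] = [1, 1, 1, 1]
r1 m[X9→φ3] = [1, 1, 1, 1]
r1 m[X9→φ5] = [1, 1, 1, 1]
r1 m[X7→φ2] = [1, 1, 1, 1]
r1 m[X7→φ4] = [1, 1, 1, 1]
r1 m[X0→φ1] = [1, 1, 1, 1]
r2 m[φ0→X14] = [5, 8, 8, 8]
r2 m[φ0→X9] = [8, 8, 6, 6]
r2 m[φ1→X14] = [9, 9, 9, 9]
r2 m[φ1→X15] = [9, 9, 9, 9]
r2 m[φ1→X0] = [9, 8, 9, 9]
r2 m[φ2→X9] = [9, 7, 9, 9]
r2 m[φ2→X7] = [8, 6, 9, 9]
r2 m[φ3→X9] = [7, 2, 6, 3]
r2 m[φ4→X7] = [5, 1, 9, 7]
r2 m[φ5→X9] = [2, 7, 1, 6]
r2 m[X14→φ0] = [9, 9, 9, 9]
r2 m[X14→φ1] = [5, 8, 8, 8]
r2 m[X15→φ1] = [1, 1, 1, 1]
r2 m[X9→φ0] = [126, 98, 54, 162]
r2 m[X9→φ2] = [112, 112, 36, 108]
r2 m[X9→φ3] = [144, 392, 54, 324]
r2 m[X9→φ5] = [504, 112, 324, 162]
r2 m[X7→φ2] = [5, 1, 9, 7]
r2 m[X7→φ4] = [8, 6, 9, 9]
r2 m[X0→φ1] = [1, 1, 1, 1]
r3 m[φ0→X14] = [504, 1008, 972, 1008]
r3 m[φ0→X9] = [72, 72, 54, 54]
r3 m[φ1→X14] = [9, 9, 9, 9]
r3 m[φ1→X15] = [72, 72, 72, 72]
r3 m[φ1→X0] = [72, 64, 72, 72]
r3 m[φ2→X9] = [81, 63, 81, 63]
r3 m[φ2→X7] = [756, 672, 1008, 972]
r3 m[φ3→X9] = [7, 2, 6, 3]
r3 m[φ4→X7] = [5, 1, 9, 7]
r3 m[φ5→X9] = [2, 7, 1, 6]
r3 m[X14→φ0] = [9, 9, 9, 9]
r3 m[X14→φ1] = [5, 8, 8, 8]
r3 m[X15→φ1] = [1, 1, 1, 1]
r3 m[X9→φ0] = [126, 98, 54, 162]
r3 m[X9→φ2] = [112, 112, 36, 108]
r3 m[X9→φ3] = [144, 392, 54, 324]
r3 m[X9→φ5] = [504, 112, 324, 162]
r3 m[X7→φ2] = [5, 1, 9, 7]
r3 m[X7→φ4] = [8, 6, 9, 9]
r3 m[X0→φ1] = [1, 1, 1, 1]
r4 m[φ0→X14] = [504, 1008, 972, 1008]
r4 m[φ0→X9] = [72, 72, 54, 54]
r4 m[φ1→X14] = [9, 9, 9, 9]
r4 m[φ1→X15] = [72, 72, 72, 72]
r4 m[φ1→X0] = [72, 64, 72, 72]
r4 m[φ2→X9] = [81, 63, 81, 63]
r4 m[φ2→X7] = [756, 672, 1008, 972]
r4 m[φ3→X9] = [7, 2, 6, 3]
r4 m[φ4→X7] = [5, 1, 9, 7]
r4 m[φ5→X9] = [2, 7, 1, 6]
r4 m[X14→φ0] = [9, 9, 9, 9]
r4 m[X14→φ1] = [504, 1008, 972, 1008]
r4 m[X15→φ1] = [1, 1, 1, 1]
r4 m[X9→φ0] = [1134, 882, 486, 1134]
r4 m[X9→φ2] = [1008, 1008, 324, 972]
r4 m[X9→φ3] = [11664, 31752, 4374, 20412]
r4 m[X9→φ5] = [40824, 9072, 26244, 10206]
r4 m[X7→φ2] = [5, 1, 9, 7]
r4 m[X7→φ4] = [756, 672, 1008, 972]
r4 m[X0→φ1] = [1, 1, 1, 1]
r5 m[φ0→X14] = [4536, 9072, 7938, 9072]
r5 m[φ0→X9] = [72, 72, 54, 54]
r5 m[φ1→X14] = [9, 9, 9, 9]
r5 m[φ1→X15] = [9072, 9072, 9072, 8748]
r5 m[φ1→X0] = [9072, 8064, 9072, 9072]
r5 m[φ2→X9] = [81, 63, 81, 63]
r5 m[φ2→X7] = [6804, 6048, 9072, 8748]
r5 m[φ3→X9] = [7, 2, 6, 3]
r5 m[φ4→X7] = [5, 1, 9, 7]
r5 m[φ5→X9] = [2, 7, 1, 6]
r5 m[X14→φ0] = [9, 9, 9, 9]
r5 m[X14→φ1] = [504, 1008, 972, 1008]
r5 m[X15→φ1] = [1, 1, 1, 1]
r5 m[X9→φ0] = [1134, 882, 486, 1134]
r5 m[X9→φ2] = [1008, 1008, 324, 972]
r5 m[X9→φ3] = [11664, 31752, 4374, 20412]
r5 m[X9→φ5] = [40824, 9072, 26244, 10206]
r5 m[X7→φ2] = [5, 1, 9, 7]
r5 m[X7→φ4] = [756, 672, 1008, 972]
r5 m[X0→φ1] = [1, 1, 1, 1]
r6 m[φ0→X14] = [4536, 9072, 7938, 9072]
r6 m[φ0→X9] = [72, 72, 54, 54]
r6 m[φ1→X14] = [9, 9, 9, 9]
r6 m[φ1→X15] = [9072, 9072, 9072, 8748]
r6 m[φ1→X0] = [9072, 8064, 9072, 9072]
r6 m[φ2→X9] = [81, 63, 81, 63]
r6 m[φ2→X7] = [6804, 6048, 9072, 8748]
r6 m[φ3→X9] = [7, 2, 6, 3]
r6 m[φ4→X7] = [5, 1, 9, 7]
r6 m[φ5→X9] = [2, 7, 1, 6]
r6 m[X14→φ0] = [9, 9, 9, 9]
r6 m[X14→φ1] = [4536, 9072, 7938, 9072]
r6 m[X15→φ1] = [1, 1, 1, 1]
r6 m[X9→φ0] = [1134, 882, 486, 1134]
r6 m[X9→φ2] = [1008, 1008, 324, 972]
r6 m[X9→φ3] = [11664, 31752, 4374, 20412]
r6 m[X9→φ5] = [40824, 9072, 26244, 10206]
r6 m[X7→φ2] = [5, 1, 9, 7]
r6 m[X7→φ4] = [6804, 6048, 9072, 8748]
r6 m[X0→φ1] = [1, 1, 1, 1]
r7 m[φ0→X14] = [4536, 9072, 7938, 9072]
r7 m[φ0→X9] = [72, 72, 54, 54]
r7 m[φ1→X14] = [9, 9, 9, 9]
r7 m[φ1→X15] = [81648, 81648, 81648, 72576]
r7 m[φ1→X0] = [81648, 72576, 81648, 81648]
r7 m[φ2→X9] = [81, 63, 81, 63]
r7 m[φ2→X7] = [6804, 6048, 9072, 8748]
r7 m[φ3→X9] = [7, 2, 6, 3]
r7 m[φ4→X7] = [5, 1, 9, 7]
r7 m[φ5→X9] = [2, 7, 1, 6]
r7 m[X14→φ0] = [9, 9, 9, 9]
r7 m[X14→φ1] = [4536, 9072, 7938, 9072]
r7 m[X15→φ1] = [1, 1, 1, 1]
r7 m[X9→φ0] = [1134, 882, 486, 1134]
r7 m[X9→φ2] = [1008, 1008, 324, 972]
r7 m[X9→φ3] = [11664, 31752, 4374, 20412]
r7 m[X9→φ5] = [40824, 9072, 26244, 10206]
r7 m[X7→φ2] = [5, 1, 9, 7]
r7 m[X7→φ4] = [6804, 6048, 9072, 8748]
r7 m[X0→φ1] = [1, 1, 1, 1]
r8 m[φ0→X14] = [4536, 9072, 7938, 9072]
r8 m[φ0→X9] = [72, 72, 54, 54]
r8 m[φ1→X14] = [9, 9, 9, 9]
r8 m[φ1→X15] = [81648, 81648, 81648, 72576]
r8 m[φ1→X0] = [81648, 72576, 81648, 81648]
r8 m[φ2→X9] = [81, 63, 81, 63]
r8 m[φ2→X7] = [6804, 6048, 9072, 8748]
r8 m[φ3→X9] = [7, 2, 6, 3]
r8 m[φ4→X7] = [5, 1, 9, 7]
r8 m[φ5→X9] = [2, 7, 1, 6]
r8 m[X14→φ0] = [9, 9, 9, 9]
r8 m[X14→φ1] = [4536, 9072, 7938, 9072]
r8 m[X15→φ1] = [1, 1, 1, 1]
r8 m[X9→φ0] = [1134, 882, 486, 1134]
r8 m[X9→φ2] = [1008, 1008, 324, 972]
r8 m[X9→φ3] = [11664, 31752, 4374, 20412]
r8 m[X9→φ5] = [40824, 9072, 26244, 10206]
r8 m[X7→φ2] = [5, 1, 9, 7]
r8 m[X7→φ4] = [6804, 6048, 9072, 8748]
r8 m[X0→φ1] = [1, 1, 1, 1]
fixed point reached at round 8
b[X14] = ⊗ incoming = [40824, 81648, 71442, 81648]

b[X14] = [40824, 81648, 71442, 81648]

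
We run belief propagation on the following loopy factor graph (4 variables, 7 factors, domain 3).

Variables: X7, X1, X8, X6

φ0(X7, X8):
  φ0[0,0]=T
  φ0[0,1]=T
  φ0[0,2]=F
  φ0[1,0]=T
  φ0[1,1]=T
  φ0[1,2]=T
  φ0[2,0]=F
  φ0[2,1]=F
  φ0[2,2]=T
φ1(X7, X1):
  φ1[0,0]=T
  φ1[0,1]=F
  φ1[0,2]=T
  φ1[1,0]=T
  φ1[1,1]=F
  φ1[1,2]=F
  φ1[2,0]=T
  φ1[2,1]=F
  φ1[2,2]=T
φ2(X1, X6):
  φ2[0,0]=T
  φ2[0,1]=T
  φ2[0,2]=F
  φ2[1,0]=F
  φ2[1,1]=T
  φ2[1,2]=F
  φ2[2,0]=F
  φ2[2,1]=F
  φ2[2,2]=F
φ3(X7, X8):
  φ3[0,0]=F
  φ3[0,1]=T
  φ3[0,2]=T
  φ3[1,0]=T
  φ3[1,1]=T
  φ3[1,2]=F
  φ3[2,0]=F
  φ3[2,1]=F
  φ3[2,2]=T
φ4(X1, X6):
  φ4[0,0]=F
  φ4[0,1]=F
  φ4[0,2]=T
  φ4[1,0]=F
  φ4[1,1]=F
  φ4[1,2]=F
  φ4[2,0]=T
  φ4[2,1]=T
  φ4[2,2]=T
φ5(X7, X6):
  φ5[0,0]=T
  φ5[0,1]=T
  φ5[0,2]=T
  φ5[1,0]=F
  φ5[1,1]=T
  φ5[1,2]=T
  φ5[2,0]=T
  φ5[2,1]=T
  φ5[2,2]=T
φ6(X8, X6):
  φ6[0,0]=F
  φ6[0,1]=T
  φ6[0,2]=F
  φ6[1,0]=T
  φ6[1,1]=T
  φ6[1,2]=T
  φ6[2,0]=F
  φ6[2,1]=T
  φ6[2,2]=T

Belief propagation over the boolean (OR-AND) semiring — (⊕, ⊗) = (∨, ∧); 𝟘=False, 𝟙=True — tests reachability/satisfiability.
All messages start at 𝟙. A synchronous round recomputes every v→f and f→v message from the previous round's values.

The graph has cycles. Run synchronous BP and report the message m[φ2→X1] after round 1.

message @ round 1 = [T, T, F]

init: all messages = 𝟙 over 3 values
r1 m[φ0→X7] = [T, T, T]
r1 m[φ0→X8] = [T, T, T]
r1 m[φ1→X7] = [T, T, T]
r1 m[φ1→X1] = [T, F, T]
r1 m[φ2→X1] = [T, T, F]
r1 m[φ2→X6] = [T, T, F]
r1 m[φ3→X7] = [T, T, T]
r1 m[φ3→X8] = [T, T, T]
r1 m[φ4→X1] = [T, F, T]
r1 m[φ4→X6] = [T, T, T]
r1 m[φ5→X7] = [T, T, T]
r1 m[φ5→X6] = [T, T, T]
r1 m[φ6→X8] = [T, T, T]
r1 m[φ6→X6] = [T, T, T]
r1 m[X7→φ0] = [T, T, T]
r1 m[X7→φ1] = [T, T, T]
r1 m[X7→φ3] = [T, T, T]
r1 m[X7→φ5] = [T, T, T]
r1 m[X1→φ1] = [T, T, T]
r1 m[X1→φ2] = [T, T, T]
r1 m[X1→φ4] = [T, T, T]
r1 m[X8→φ0] = [T, T, T]
r1 m[X8→φ3] = [T, T, T]
r1 m[X8→φ6] = [T, T, T]
r1 m[X6→φ2] = [T, T, T]
r1 m[X6→φ4] = [T, T, T]
r1 m[X6→φ5] = [T, T, T]
r1 m[X6→φ6] = [T, T, T]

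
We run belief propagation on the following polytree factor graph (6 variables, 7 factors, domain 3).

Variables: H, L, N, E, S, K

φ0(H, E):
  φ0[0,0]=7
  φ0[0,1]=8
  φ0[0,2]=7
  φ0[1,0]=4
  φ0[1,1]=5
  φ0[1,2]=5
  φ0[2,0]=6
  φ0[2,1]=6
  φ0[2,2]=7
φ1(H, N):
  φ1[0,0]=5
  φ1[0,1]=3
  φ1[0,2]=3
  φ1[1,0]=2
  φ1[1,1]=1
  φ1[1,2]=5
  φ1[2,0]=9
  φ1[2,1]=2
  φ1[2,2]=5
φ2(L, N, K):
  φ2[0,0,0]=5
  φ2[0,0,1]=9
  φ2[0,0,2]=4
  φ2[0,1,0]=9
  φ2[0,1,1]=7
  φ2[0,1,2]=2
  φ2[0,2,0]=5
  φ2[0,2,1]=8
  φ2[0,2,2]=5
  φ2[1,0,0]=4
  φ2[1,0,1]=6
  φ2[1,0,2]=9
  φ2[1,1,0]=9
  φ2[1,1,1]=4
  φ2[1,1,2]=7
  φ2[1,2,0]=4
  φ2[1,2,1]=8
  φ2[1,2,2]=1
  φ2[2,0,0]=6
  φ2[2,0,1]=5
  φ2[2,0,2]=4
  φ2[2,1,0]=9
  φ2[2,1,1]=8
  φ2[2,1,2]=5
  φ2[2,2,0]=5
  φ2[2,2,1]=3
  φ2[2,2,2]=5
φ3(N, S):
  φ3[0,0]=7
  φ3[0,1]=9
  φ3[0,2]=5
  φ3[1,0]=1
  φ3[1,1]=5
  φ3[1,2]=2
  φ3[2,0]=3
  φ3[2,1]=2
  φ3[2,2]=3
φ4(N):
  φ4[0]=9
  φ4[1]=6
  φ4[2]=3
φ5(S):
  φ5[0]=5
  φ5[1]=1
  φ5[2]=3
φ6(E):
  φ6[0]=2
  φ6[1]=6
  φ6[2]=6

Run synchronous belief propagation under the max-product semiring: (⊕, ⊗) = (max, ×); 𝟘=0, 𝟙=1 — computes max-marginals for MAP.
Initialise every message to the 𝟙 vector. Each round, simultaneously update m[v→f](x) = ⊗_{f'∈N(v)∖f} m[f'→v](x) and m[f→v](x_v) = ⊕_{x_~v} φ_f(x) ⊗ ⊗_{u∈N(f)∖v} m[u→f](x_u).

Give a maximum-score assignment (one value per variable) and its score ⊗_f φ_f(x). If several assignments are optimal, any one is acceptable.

assignment: (H=2, L=0, N=0, E=2, S=0, K=1); score = 1071630

init: all messages = 𝟙 over 3 values
r1 m[φ0→H] = [8, 5, 7]
r1 m[φ0→E] = [7, 8, 7]
r1 m[φ1→H] = [5, 5, 9]
r1 m[φ1→N] = [9, 3, 5]
r1 m[φ2→L] = [9, 9, 9]
r1 m[φ2→N] = [9, 9, 8]
r1 m[φ2→K] = [9, 9, 9]
r1 m[φ3→N] = [9, 5, 3]
r1 m[φ3→S] = [7, 9, 5]
r1 m[φ4→N] = [9, 6, 3]
r1 m[φ5→S] = [5, 1, 3]
r1 m[φ6→E] = [2, 6, 6]
r1 m[H→φ0] = [1, 1, 1]
r1 m[H→φ1] = [1, 1, 1]
r1 m[L→φ2] = [1, 1, 1]
r1 m[N→φ1] = [1, 1, 1]
r1 m[N→φ2] = [1, 1, 1]
r1 m[N→φ3] = [1, 1, 1]
r1 m[N→φ4] = [1, 1, 1]
r1 m[E→φ0] = [1, 1, 1]
r1 m[E→φ6] = [1, 1, 1]
r1 m[S→φ3] = [1, 1, 1]
r1 m[S→φ5] = [1, 1, 1]
r1 m[K→φ2] = [1, 1, 1]
r2 m[φ0→H] = [8, 5, 7]
r2 m[φ0→E] = [7, 8, 7]
r2 m[φ1→H] = [5, 5, 9]
r2 m[φ1→N] = [9, 3, 5]
r2 m[φ2→L] = [9, 9, 9]
r2 m[φ2→N] = [9, 9, 8]
r2 m[φ2→K] = [9, 9, 9]
r2 m[φ3→N] = [9, 5, 3]
r2 m[φ3→S] = [7, 9, 5]
r2 m[φ4→N] = [9, 6, 3]
r2 m[φ5→S] = [5, 1, 3]
r2 m[φ6→E] = [2, 6, 6]
r2 m[H→φ0] = [5, 5, 9]
r2 m[H→φ1] = [8, 5, 7]
r2 m[L→φ2] = [1, 1, 1]
r2 m[N→φ1] = [729, 270, 72]
r2 m[N→φ2] = [729, 90, 45]
r2 m[N→φ3] = [729, 162, 120]
r2 m[N→φ4] = [729, 135, 120]
r2 m[E→φ0] = [2, 6, 6]
r2 m[E→φ6] = [7, 8, 7]
r2 m[S→φ3] = [5, 1, 3]
r2 m[S→φ5] = [7, 9, 5]
r2 m[K→φ2] = [1, 1, 1]
r3 m[φ0→H] = [48, 30, 42]
r3 m[φ0→E] = [54, 54, 63]
r3 m[φ1→H] = [3645, 1458, 6561]
r3 m[φ1→N] = [63, 24, 35]
r3 m[φ2→L] = [6561, 6561, 4374]
r3 m[φ2→N] = [9, 9, 8]
r3 m[φ2→K] = [4374, 6561, 6561]
r3 m[φ3→N] = [35, 6, 15]
r3 m[φ3→S] = [5103, 6561, 3645]
r3 m[φ4→N] = [9, 6, 3]
r3 m[φ5→S] = [5, 1, 3]
r3 m[φ6→E] = [2, 6, 6]
r3 m[H→φ0] = [5, 5, 9]
r3 m[H→φ1] = [8, 5, 7]
r3 m[L→φ2] = [1, 1, 1]
r3 m[N→φ1] = [729, 270, 72]
r3 m[N→φ2] = [729, 90, 45]
r3 m[N→φ3] = [729, 162, 120]
r3 m[N→φ4] = [729, 135, 120]
r3 m[E→φ0] = [2, 6, 6]
r3 m[E→φ6] = [7, 8, 7]
r3 m[S→φ3] = [5, 1, 3]
r3 m[S→φ5] = [7, 9, 5]
r3 m[K→φ2] = [1, 1, 1]
r4 m[φ0→H] = [48, 30, 42]
r4 m[φ0→E] = [54, 54, 63]
r4 m[φ1→H] = [3645, 1458, 6561]
r4 m[φ1→N] = [63, 24, 35]
r4 m[φ2→L] = [6561, 6561, 4374]
r4 m[φ2→N] = [9, 9, 8]
r4 m[φ2→K] = [4374, 6561, 6561]
r4 m[φ3→N] = [35, 6, 15]
r4 m[φ3→S] = [5103, 6561, 3645]
r4 m[φ4→N] = [9, 6, 3]
r4 m[φ5→S] = [5, 1, 3]
r4 m[φ6→E] = [2, 6, 6]
r4 m[H→φ0] = [3645, 1458, 6561]
r4 m[H→φ1] = [48, 30, 42]
r4 m[L→φ2] = [1, 1, 1]
r4 m[N→φ1] = [2835, 324, 360]
r4 m[N→φ2] = [19845, 864, 1575]
r4 m[N→φ3] = [5103, 1296, 840]
r4 m[N→φ4] = [19845, 1296, 4200]
r4 m[E→φ0] = [2, 6, 6]
r4 m[E→φ6] = [54, 54, 63]
r4 m[S→φ3] = [5, 1, 3]
r4 m[S→φ5] = [5103, 6561, 3645]
r4 m[K→φ2] = [1, 1, 1]
r5 m[φ0→H] = [48, 30, 42]
r5 m[φ0→E] = [39366, 39366, 45927]
r5 m[φ1→H] = [14175, 5670, 25515]
r5 m[φ1→N] = [378, 144, 210]
r5 m[φ2→L] = [178605, 178605, 119070]
r5 m[φ2→N] = [9, 9, 8]
r5 m[φ2→K] = [119070, 178605, 178605]
r5 m[φ3→N] = [35, 6, 15]
r5 m[φ3→S] = [35721, 45927, 25515]
r5 m[φ4→N] = [9, 6, 3]
r5 m[φ5→S] = [5, 1, 3]
r5 m[φ6→E] = [2, 6, 6]
r5 m[H→φ0] = [3645, 1458, 6561]
r5 m[H→φ1] = [48, 30, 42]
r5 m[L→φ2] = [1, 1, 1]
r5 m[N→φ1] = [2835, 324, 360]
r5 m[N→φ2] = [19845, 864, 1575]
r5 m[N→φ3] = [5103, 1296, 840]
r5 m[N→φ4] = [19845, 1296, 4200]
r5 m[E→φ0] = [2, 6, 6]
r5 m[E→φ6] = [54, 54, 63]
r5 m[S→φ3] = [5, 1, 3]
r5 m[S→φ5] = [5103, 6561, 3645]
r5 m[K→φ2] = [1, 1, 1]
r6 m[φ0→H] = [48, 30, 42]
r6 m[φ0→E] = [39366, 39366, 45927]
r6 m[φ1→H] = [14175, 5670, 25515]
r6 m[φ1→N] = [378, 144, 210]
r6 m[φ2→L] = [178605, 178605, 119070]
r6 m[φ2→N] = [9, 9, 8]
r6 m[φ2→K] = [119070, 178605, 178605]
r6 m[φ3→N] = [35, 6, 15]
r6 m[φ3→S] = [35721, 45927, 25515]
r6 m[φ4→N] = [9, 6, 3]
r6 m[φ5→S] = [5, 1, 3]
r6 m[φ6→E] = [2, 6, 6]
r6 m[H→φ0] = [14175, 5670, 25515]
r6 m[H→φ1] = [48, 30, 42]
r6 m[L→φ2] = [1, 1, 1]
r6 m[N→φ1] = [2835, 324, 360]
r6 m[N→φ2] = [119070, 5184, 9450]
r6 m[N→φ3] = [30618, 7776, 5040]
r6 m[N→φ4] = [119070, 7776, 25200]
r6 m[E→φ0] = [2, 6, 6]
r6 m[E→φ6] = [39366, 39366, 45927]
r6 m[S→φ3] = [5, 1, 3]
r6 m[S→φ5] = [35721, 45927, 25515]
r6 m[K→φ2] = [1, 1, 1]
r7 m[φ0→H] = [48, 30, 42]
r7 m[φ0→E] = [153090, 153090, 178605]
r7 m[φ1→H] = [14175, 5670, 25515]
r7 m[φ1→N] = [378, 144, 210]
r7 m[φ2→L] = [1071630, 1071630, 714420]
r7 m[φ2→N] = [9, 9, 8]
r7 m[φ2→K] = [714420, 1071630, 1071630]
r7 m[φ3→N] = [35, 6, 15]
r7 m[φ3→S] = [214326, 275562, 153090]
r7 m[φ4→N] = [9, 6, 3]
r7 m[φ5→S] = [5, 1, 3]
r7 m[φ6→E] = [2, 6, 6]
r7 m[H→φ0] = [14175, 5670, 25515]
r7 m[H→φ1] = [48, 30, 42]
r7 m[L→φ2] = [1, 1, 1]
r7 m[N→φ1] = [2835, 324, 360]
r7 m[N→φ2] = [119070, 5184, 9450]
r7 m[N→φ3] = [30618, 7776, 5040]
r7 m[N→φ4] = [119070, 7776, 25200]
r7 m[E→φ0] = [2, 6, 6]
r7 m[E→φ6] = [39366, 39366, 45927]
r7 m[S→φ3] = [5, 1, 3]
r7 m[S→φ5] = [35721, 45927, 25515]
r7 m[K→φ2] = [1, 1, 1]
r8 m[φ0→H] = [48, 30, 42]
r8 m[φ0→E] = [153090, 153090, 178605]
r8 m[φ1→H] = [14175, 5670, 25515]
r8 m[φ1→N] = [378, 144, 210]
r8 m[φ2→L] = [1071630, 1071630, 714420]
r8 m[φ2→N] = [9, 9, 8]
r8 m[φ2→K] = [714420, 1071630, 1071630]
r8 m[φ3→N] = [35, 6, 15]
r8 m[φ3→S] = [214326, 275562, 153090]
r8 m[φ4→N] = [9, 6, 3]
r8 m[φ5→S] = [5, 1, 3]
r8 m[φ6→E] = [2, 6, 6]
r8 m[H→φ0] = [14175, 5670, 25515]
r8 m[H→φ1] = [48, 30, 42]
r8 m[L→φ2] = [1, 1, 1]
r8 m[N→φ1] = [2835, 324, 360]
r8 m[N→φ2] = [119070, 5184, 9450]
r8 m[N→φ3] = [30618, 7776, 5040]
r8 m[N→φ4] = [119070, 7776, 25200]
r8 m[E→φ0] = [2, 6, 6]
r8 m[E→φ6] = [153090, 153090, 178605]
r8 m[S→φ3] = [5, 1, 3]
r8 m[S→φ5] = [214326, 275562, 153090]
r8 m[K→φ2] = [1, 1, 1]
r9 m[φ0→H] = [48, 30, 42]
r9 m[φ0→E] = [153090, 153090, 178605]
r9 m[φ1→H] = [14175, 5670, 25515]
r9 m[φ1→N] = [378, 144, 210]
r9 m[φ2→L] = [1071630, 1071630, 714420]
r9 m[φ2→N] = [9, 9, 8]
r9 m[φ2→K] = [714420, 1071630, 1071630]
r9 m[φ3→N] = [35, 6, 15]
r9 m[φ3→S] = [214326, 275562, 153090]
r9 m[φ4→N] = [9, 6, 3]
r9 m[φ5→S] = [5, 1, 3]
r9 m[φ6→E] = [2, 6, 6]
r9 m[H→φ0] = [14175, 5670, 25515]
r9 m[H→φ1] = [48, 30, 42]
r9 m[L→φ2] = [1, 1, 1]
r9 m[N→φ1] = [2835, 324, 360]
r9 m[N→φ2] = [119070, 5184, 9450]
r9 m[N→φ3] = [30618, 7776, 5040]
r9 m[N→φ4] = [119070, 7776, 25200]
r9 m[E→φ0] = [2, 6, 6]
r9 m[E→φ6] = [153090, 153090, 178605]
r9 m[S→φ3] = [5, 1, 3]
r9 m[S→φ5] = [214326, 275562, 153090]
r9 m[K→φ2] = [1, 1, 1]
fixed point reached at round 9
traceback from H: (H=2, L=0, N=0, E=2, S=0, K=1), score=1071630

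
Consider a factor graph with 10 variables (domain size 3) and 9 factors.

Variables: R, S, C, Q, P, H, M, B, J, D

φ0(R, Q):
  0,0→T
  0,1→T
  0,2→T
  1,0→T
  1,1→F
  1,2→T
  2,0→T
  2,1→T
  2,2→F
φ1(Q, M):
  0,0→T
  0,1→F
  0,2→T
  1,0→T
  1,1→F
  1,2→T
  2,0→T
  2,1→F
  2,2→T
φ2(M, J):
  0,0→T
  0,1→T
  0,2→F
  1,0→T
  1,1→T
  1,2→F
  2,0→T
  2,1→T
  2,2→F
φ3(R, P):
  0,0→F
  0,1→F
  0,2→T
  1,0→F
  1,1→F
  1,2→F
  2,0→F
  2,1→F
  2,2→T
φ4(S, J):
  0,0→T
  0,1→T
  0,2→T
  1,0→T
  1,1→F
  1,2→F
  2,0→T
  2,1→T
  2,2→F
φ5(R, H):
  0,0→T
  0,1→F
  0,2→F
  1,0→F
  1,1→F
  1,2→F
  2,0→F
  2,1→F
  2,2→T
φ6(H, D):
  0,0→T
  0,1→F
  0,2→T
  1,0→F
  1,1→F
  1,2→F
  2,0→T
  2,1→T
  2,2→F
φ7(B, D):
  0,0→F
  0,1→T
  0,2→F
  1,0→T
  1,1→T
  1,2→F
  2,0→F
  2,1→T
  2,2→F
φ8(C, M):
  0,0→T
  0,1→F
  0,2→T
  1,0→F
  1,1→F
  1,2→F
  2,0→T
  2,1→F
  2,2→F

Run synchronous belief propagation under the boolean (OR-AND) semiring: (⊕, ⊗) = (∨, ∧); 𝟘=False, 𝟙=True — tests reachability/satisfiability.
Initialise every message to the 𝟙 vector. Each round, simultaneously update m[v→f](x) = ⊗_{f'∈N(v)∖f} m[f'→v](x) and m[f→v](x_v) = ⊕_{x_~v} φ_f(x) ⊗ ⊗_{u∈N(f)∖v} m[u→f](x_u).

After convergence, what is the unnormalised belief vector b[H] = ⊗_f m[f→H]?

init: all messages = 𝟙 over 3 values
r1 m[φ0→R] = [T, T, T]
r1 m[φ0→Q] = [T, T, T]
r1 m[φ1→Q] = [T, T, T]
r1 m[φ1→M] = [T, F, T]
r1 m[φ2→M] = [T, T, T]
r1 m[φ2→J] = [T, T, F]
r1 m[φ3→R] = [T, F, T]
r1 m[φ3→P] = [F, F, T]
r1 m[φ4→S] = [T, T, T]
r1 m[φ4→J] = [T, T, T]
r1 m[φ5→R] = [T, F, T]
r1 m[φ5→H] = [T, F, T]
r1 m[φ6→H] = [T, F, T]
r1 m[φ6→D] = [T, T, T]
r1 m[φ7→B] = [T, T, T]
r1 m[φ7→D] = [T, T, F]
r1 m[φ8→C] = [T, F, T]
r1 m[φ8→M] = [T, F, T]
r1 m[R→φ0] = [T, T, T]
r1 m[R→φ3] = [T, T, T]
r1 m[R→φ5] = [T, T, T]
r1 m[S→φ4] = [T, T, T]
r1 m[C→φ8] = [T, T, T]
r1 m[Q→φ0] = [T, T, T]
r1 m[Q→φ1] = [T, T, T]
r1 m[P→φ3] = [T, T, T]
r1 m[H→φ5] = [T, T, T]
r1 m[H→φ6] = [T, T, T]
r1 m[M→φ1] = [T, T, T]
r1 m[M→φ2] = [T, T, T]
r1 m[M→φ8] = [T, T, T]
r1 m[B→φ7] = [T, T, T]
r1 m[J→φ2] = [T, T, T]
r1 m[J→φ4] = [T, T, T]
r1 m[D→φ6] = [T, T, T]
r1 m[D→φ7] = [T, T, T]
r2 m[φ0→R] = [T, T, T]
r2 m[φ0→Q] = [T, T, T]
r2 m[φ1→Q] = [T, T, T]
r2 m[φ1→M] = [T, F, T]
r2 m[φ2→M] = [T, T, T]
r2 m[φ2→J] = [T, T, F]
r2 m[φ3→R] = [T, F, T]
r2 m[φ3→P] = [F, F, T]
r2 m[φ4→S] = [T, T, T]
r2 m[φ4→J] = [T, T, T]
r2 m[φ5→R] = [T, F, T]
r2 m[φ5→H] = [T, F, T]
r2 m[φ6→H] = [T, F, T]
r2 m[φ6→D] = [T, T, T]
r2 m[φ7→B] = [T, T, T]
r2 m[φ7→D] = [T, T, F]
r2 m[φ8→C] = [T, F, T]
r2 m[φ8→M] = [T, F, T]
r2 m[R→φ0] = [T, F, T]
r2 m[R→φ3] = [T, F, T]
r2 m[R→φ5] = [T, F, T]
r2 m[S→φ4] = [T, T, T]
r2 m[C→φ8] = [T, T, T]
r2 m[Q→φ0] = [T, T, T]
r2 m[Q→φ1] = [T, T, T]
r2 m[P→φ3] = [T, T, T]
r2 m[H→φ5] = [T, F, T]
r2 m[H→φ6] = [T, F, T]
r2 m[M→φ1] = [T, F, T]
r2 m[M→φ2] = [T, F, T]
r2 m[M→φ8] = [T, F, T]
r2 m[B→φ7] = [T, T, T]
r2 m[J→φ2] = [T, T, T]
r2 m[J→φ4] = [T, T, F]
r2 m[D→φ6] = [T, T, F]
r2 m[D→φ7] = [T, T, T]
r3 m[φ0→R] = [T, T, T]
r3 m[φ0→Q] = [T, T, T]
r3 m[φ1→Q] = [T, T, T]
r3 m[φ1→M] = [T, F, T]
r3 m[φ2→M] = [T, T, T]
r3 m[φ2→J] = [T, T, F]
r3 m[φ3→R] = [T, F, T]
r3 m[φ3→P] = [F, F, T]
r3 m[φ4→S] = [T, T, T]
r3 m[φ4→J] = [T, T, T]
r3 m[φ5→R] = [T, F, T]
r3 m[φ5→H] = [T, F, T]
r3 m[φ6→H] = [T, F, T]
r3 m[φ6→D] = [T, T, T]
r3 m[φ7→B] = [T, T, T]
r3 m[φ7→D] = [T, T, F]
r3 m[φ8→C] = [T, F, T]
r3 m[φ8→M] = [T, F, T]
r3 m[R→φ0] = [T, F, T]
r3 m[R→φ3] = [T, F, T]
r3 m[R→φ5] = [T, F, T]
r3 m[S→φ4] = [T, T, T]
r3 m[C→φ8] = [T, T, T]
r3 m[Q→φ0] = [T, T, T]
r3 m[Q→φ1] = [T, T, T]
r3 m[P→φ3] = [T, T, T]
r3 m[H→φ5] = [T, F, T]
r3 m[H→φ6] = [T, F, T]
r3 m[M→φ1] = [T, F, T]
r3 m[M→φ2] = [T, F, T]
r3 m[M→φ8] = [T, F, T]
r3 m[B→φ7] = [T, T, T]
r3 m[J→φ2] = [T, T, T]
r3 m[J→φ4] = [T, T, F]
r3 m[D→φ6] = [T, T, F]
r3 m[D→φ7] = [T, T, T]
fixed point reached at round 3
b[H] = ⊗ incoming = [T, F, T]

b[H] = [T, F, T]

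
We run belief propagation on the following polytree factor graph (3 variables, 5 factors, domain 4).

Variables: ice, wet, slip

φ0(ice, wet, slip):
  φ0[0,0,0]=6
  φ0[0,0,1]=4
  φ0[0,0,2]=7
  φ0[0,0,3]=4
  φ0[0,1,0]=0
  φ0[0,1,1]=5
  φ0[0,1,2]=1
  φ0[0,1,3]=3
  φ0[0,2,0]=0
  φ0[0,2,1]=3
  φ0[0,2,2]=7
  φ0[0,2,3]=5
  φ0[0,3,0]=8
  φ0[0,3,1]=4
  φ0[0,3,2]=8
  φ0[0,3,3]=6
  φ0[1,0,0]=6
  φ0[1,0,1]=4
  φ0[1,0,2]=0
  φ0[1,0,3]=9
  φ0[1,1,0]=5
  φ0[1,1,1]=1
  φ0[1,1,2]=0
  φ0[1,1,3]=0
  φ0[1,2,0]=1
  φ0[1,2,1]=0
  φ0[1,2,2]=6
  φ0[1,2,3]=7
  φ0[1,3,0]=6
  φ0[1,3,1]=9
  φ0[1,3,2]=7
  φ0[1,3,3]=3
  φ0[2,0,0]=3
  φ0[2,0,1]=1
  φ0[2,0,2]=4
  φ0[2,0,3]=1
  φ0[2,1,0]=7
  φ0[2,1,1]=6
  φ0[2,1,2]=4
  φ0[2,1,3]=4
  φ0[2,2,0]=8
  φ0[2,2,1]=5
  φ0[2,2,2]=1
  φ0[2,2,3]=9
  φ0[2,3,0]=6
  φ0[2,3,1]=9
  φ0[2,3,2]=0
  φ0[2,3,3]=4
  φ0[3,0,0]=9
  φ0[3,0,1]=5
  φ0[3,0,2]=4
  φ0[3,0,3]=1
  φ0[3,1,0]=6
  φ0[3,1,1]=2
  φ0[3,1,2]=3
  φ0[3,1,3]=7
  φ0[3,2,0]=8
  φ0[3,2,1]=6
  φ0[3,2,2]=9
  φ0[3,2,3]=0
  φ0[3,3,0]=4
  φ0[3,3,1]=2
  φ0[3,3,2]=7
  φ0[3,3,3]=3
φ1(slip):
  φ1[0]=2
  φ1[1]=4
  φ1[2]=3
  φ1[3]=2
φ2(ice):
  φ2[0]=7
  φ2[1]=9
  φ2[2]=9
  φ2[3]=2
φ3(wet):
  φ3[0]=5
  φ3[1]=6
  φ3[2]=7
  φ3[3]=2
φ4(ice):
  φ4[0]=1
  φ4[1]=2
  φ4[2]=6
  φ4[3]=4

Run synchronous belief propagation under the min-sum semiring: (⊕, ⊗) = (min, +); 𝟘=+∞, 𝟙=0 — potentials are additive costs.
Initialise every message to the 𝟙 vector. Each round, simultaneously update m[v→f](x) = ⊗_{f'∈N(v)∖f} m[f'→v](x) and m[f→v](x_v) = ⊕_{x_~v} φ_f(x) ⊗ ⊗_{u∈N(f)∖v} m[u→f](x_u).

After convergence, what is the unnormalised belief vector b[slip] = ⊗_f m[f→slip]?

b[slip] = [14, 14, 18, 13]

init: all messages = 𝟙 over 4 values
r1 m[φ0→ice] = [0, 0, 0, 0]
r1 m[φ0→wet] = [0, 0, 0, 0]
r1 m[φ0→slip] = [0, 0, 0, 0]
r1 m[φ1→slip] = [2, 4, 3, 2]
r1 m[φ2→ice] = [7, 9, 9, 2]
r1 m[φ3→wet] = [5, 6, 7, 2]
r1 m[φ4→ice] = [1, 2, 6, 4]
r1 m[ice→φ0] = [0, 0, 0, 0]
r1 m[ice→φ2] = [0, 0, 0, 0]
r1 m[ice→φ4] = [0, 0, 0, 0]
r1 m[wet→φ0] = [0, 0, 0, 0]
r1 m[wet→φ3] = [0, 0, 0, 0]
r1 m[slip→φ0] = [0, 0, 0, 0]
r1 m[slip→φ1] = [0, 0, 0, 0]
r2 m[φ0→ice] = [0, 0, 0, 0]
r2 m[φ0→wet] = [0, 0, 0, 0]
r2 m[φ0→slip] = [0, 0, 0, 0]
r2 m[φ1→slip] = [2, 4, 3, 2]
r2 m[φ2→ice] = [7, 9, 9, 2]
r2 m[φ3→wet] = [5, 6, 7, 2]
r2 m[φ4→ice] = [1, 2, 6, 4]
r2 m[ice→φ0] = [8, 11, 15, 6]
r2 m[ice→φ2] = [1, 2, 6, 4]
r2 m[ice→φ4] = [7, 9, 9, 2]
r2 m[wet→φ0] = [5, 6, 7, 2]
r2 m[wet→φ3] = [0, 0, 0, 0]
r2 m[slip→φ0] = [2, 4, 3, 2]
r2 m[slip→φ1] = [0, 0, 0, 0]
r3 m[φ0→ice] = [8, 7, 5, 7]
r3 m[φ0→wet] = [9, 10, 8, 11]
r3 m[φ0→slip] = [12, 10, 15, 11]
r3 m[φ1→slip] = [2, 4, 3, 2]
r3 m[φ2→ice] = [7, 9, 9, 2]
r3 m[φ3→wet] = [5, 6, 7, 2]
r3 m[φ4→ice] = [1, 2, 6, 4]
r3 m[ice→φ0] = [8, 11, 15, 6]
r3 m[ice→φ2] = [1, 2, 6, 4]
r3 m[ice→φ4] = [7, 9, 9, 2]
r3 m[wet→φ0] = [5, 6, 7, 2]
r3 m[wet→φ3] = [0, 0, 0, 0]
r3 m[slip→φ0] = [2, 4, 3, 2]
r3 m[slip→φ1] = [0, 0, 0, 0]
r4 m[φ0→ice] = [8, 7, 5, 7]
r4 m[φ0→wet] = [9, 10, 8, 11]
r4 m[φ0→slip] = [12, 10, 15, 11]
r4 m[φ1→slip] = [2, 4, 3, 2]
r4 m[φ2→ice] = [7, 9, 9, 2]
r4 m[φ3→wet] = [5, 6, 7, 2]
r4 m[φ4→ice] = [1, 2, 6, 4]
r4 m[ice→φ0] = [8, 11, 15, 6]
r4 m[ice→φ2] = [9, 9, 11, 11]
r4 m[ice→φ4] = [15, 16, 14, 9]
r4 m[wet→φ0] = [5, 6, 7, 2]
r4 m[wet→φ3] = [9, 10, 8, 11]
r4 m[slip→φ0] = [2, 4, 3, 2]
r4 m[slip→φ1] = [12, 10, 15, 11]
r5 m[φ0→ice] = [8, 7, 5, 7]
r5 m[φ0→wet] = [9, 10, 8, 11]
r5 m[φ0→slip] = [12, 10, 15, 11]
r5 m[φ1→slip] = [2, 4, 3, 2]
r5 m[φ2→ice] = [7, 9, 9, 2]
r5 m[φ3→wet] = [5, 6, 7, 2]
r5 m[φ4→ice] = [1, 2, 6, 4]
r5 m[ice→φ0] = [8, 11, 15, 6]
r5 m[ice→φ2] = [9, 9, 11, 11]
r5 m[ice→φ4] = [15, 16, 14, 9]
r5 m[wet→φ0] = [5, 6, 7, 2]
r5 m[wet→φ3] = [9, 10, 8, 11]
r5 m[slip→φ0] = [2, 4, 3, 2]
r5 m[slip→φ1] = [12, 10, 15, 11]
fixed point reached at round 5
b[slip] = ⊗ incoming = [14, 14, 18, 13]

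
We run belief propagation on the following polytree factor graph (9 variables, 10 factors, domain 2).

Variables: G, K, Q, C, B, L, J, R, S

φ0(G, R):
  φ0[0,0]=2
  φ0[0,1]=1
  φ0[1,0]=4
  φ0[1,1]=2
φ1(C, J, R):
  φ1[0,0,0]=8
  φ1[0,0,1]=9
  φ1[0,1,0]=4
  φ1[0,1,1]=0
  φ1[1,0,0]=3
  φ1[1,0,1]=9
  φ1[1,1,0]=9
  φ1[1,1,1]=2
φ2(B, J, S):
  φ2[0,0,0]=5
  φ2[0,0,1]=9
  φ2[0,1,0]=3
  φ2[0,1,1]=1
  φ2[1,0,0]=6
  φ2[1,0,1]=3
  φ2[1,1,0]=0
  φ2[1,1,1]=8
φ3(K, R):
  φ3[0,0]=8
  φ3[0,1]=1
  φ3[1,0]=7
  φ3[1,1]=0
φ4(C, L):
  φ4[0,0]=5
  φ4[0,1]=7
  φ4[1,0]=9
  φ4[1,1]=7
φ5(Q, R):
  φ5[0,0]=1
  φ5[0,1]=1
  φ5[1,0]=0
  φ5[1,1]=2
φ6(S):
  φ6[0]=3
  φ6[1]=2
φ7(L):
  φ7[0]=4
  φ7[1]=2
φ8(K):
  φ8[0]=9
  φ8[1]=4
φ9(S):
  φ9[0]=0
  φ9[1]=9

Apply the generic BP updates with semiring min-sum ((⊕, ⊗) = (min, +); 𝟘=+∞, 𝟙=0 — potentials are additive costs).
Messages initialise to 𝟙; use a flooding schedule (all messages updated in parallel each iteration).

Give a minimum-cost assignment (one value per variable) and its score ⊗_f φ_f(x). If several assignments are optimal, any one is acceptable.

init: all messages = 𝟙 over 2 values
r1 m[φ0→G] = [1, 2]
r1 m[φ0→R] = [2, 1]
r1 m[φ1→C] = [0, 2]
r1 m[φ1→J] = [3, 0]
r1 m[φ1→R] = [3, 0]
r1 m[φ2→B] = [1, 0]
r1 m[φ2→J] = [3, 0]
r1 m[φ2→S] = [0, 1]
r1 m[φ3→K] = [1, 0]
r1 m[φ3→R] = [7, 0]
r1 m[φ4→C] = [5, 7]
r1 m[φ4→L] = [5, 7]
r1 m[φ5→Q] = [1, 0]
r1 m[φ5→R] = [0, 1]
r1 m[φ6→S] = [3, 2]
r1 m[φ7→L] = [4, 2]
r1 m[φ8→K] = [9, 4]
r1 m[φ9→S] = [0, 9]
r1 m[G→φ0] = [0, 0]
r1 m[K→φ3] = [0, 0]
r1 m[K→φ8] = [0, 0]
r1 m[Q→φ5] = [0, 0]
r1 m[C→φ1] = [0, 0]
r1 m[C→φ4] = [0, 0]
r1 m[B→φ2] = [0, 0]
r1 m[L→φ4] = [0, 0]
r1 m[L→φ7] = [0, 0]
r1 m[J→φ1] = [0, 0]
r1 m[J→φ2] = [0, 0]
r1 m[R→φ0] = [0, 0]
r1 m[R→φ1] = [0, 0]
r1 m[R→φ3] = [0, 0]
r1 m[R→φ5] = [0, 0]
r1 m[S→φ2] = [0, 0]
r1 m[S→φ6] = [0, 0]
r1 m[S→φ9] = [0, 0]
r2 m[φ0→G] = [1, 2]
r2 m[φ0→R] = [2, 1]
r2 m[φ1→C] = [0, 2]
r2 m[φ1→J] = [3, 0]
r2 m[φ1→R] = [3, 0]
r2 m[φ2→B] = [1, 0]
r2 m[φ2→J] = [3, 0]
r2 m[φ2→S] = [0, 1]
r2 m[φ3→K] = [1, 0]
r2 m[φ3→R] = [7, 0]
r2 m[φ4→C] = [5, 7]
r2 m[φ4→L] = [5, 7]
r2 m[φ5→Q] = [1, 0]
r2 m[φ5→R] = [0, 1]
r2 m[φ6→S] = [3, 2]
r2 m[φ7→L] = [4, 2]
r2 m[φ8→K] = [9, 4]
r2 m[φ9→S] = [0, 9]
r2 m[G→φ0] = [0, 0]
r2 m[K→φ3] = [9, 4]
r2 m[K→φ8] = [1, 0]
r2 m[Q→φ5] = [0, 0]
r2 m[C→φ1] = [5, 7]
r2 m[C→φ4] = [0, 2]
r2 m[B→φ2] = [0, 0]
r2 m[L→φ4] = [4, 2]
r2 m[L→φ7] = [5, 7]
r2 m[J→φ1] = [3, 0]
r2 m[J→φ2] = [3, 0]
r2 m[R→φ0] = [10, 1]
r2 m[R→φ1] = [9, 2]
r2 m[R→φ3] = [5, 2]
r2 m[R→φ5] = [12, 1]
r2 m[S→φ2] = [3, 11]
r2 m[S→φ6] = [0, 10]
r2 m[S→φ9] = [3, 3]
r3 m[φ0→G] = [2, 3]
r3 m[φ0→R] = [2, 1]
r3 m[φ1→C] = [2, 4]
r3 m[φ1→J] = [16, 7]
r3 m[φ1→R] = [9, 5]
r3 m[φ2→B] = [6, 3]
r3 m[φ2→J] = [8, 3]
r3 m[φ2→S] = [0, 1]
r3 m[φ3→K] = [3, 2]
r3 m[φ3→R] = [11, 4]
r3 m[φ4→C] = [9, 9]
r3 m[φ4→L] = [5, 7]
r3 m[φ5→Q] = [2, 3]
r3 m[φ5→R] = [0, 1]
r3 m[φ6→S] = [3, 2]
r3 m[φ7→L] = [4, 2]
r3 m[φ8→K] = [9, 4]
r3 m[φ9→S] = [0, 9]
r3 m[G→φ0] = [0, 0]
r3 m[K→φ3] = [9, 4]
r3 m[K→φ8] = [1, 0]
r3 m[Q→φ5] = [0, 0]
r3 m[C→φ1] = [5, 7]
r3 m[C→φ4] = [0, 2]
r3 m[B→φ2] = [0, 0]
r3 m[L→φ4] = [4, 2]
r3 m[L→φ7] = [5, 7]
r3 m[J→φ1] = [3, 0]
r3 m[J→φ2] = [3, 0]
r3 m[R→φ0] = [10, 1]
r3 m[R→φ1] = [9, 2]
r3 m[R→φ3] = [5, 2]
r3 m[R→φ5] = [12, 1]
r3 m[S→φ2] = [3, 11]
r3 m[S→φ6] = [0, 10]
r3 m[S→φ9] = [3, 3]
r4 m[φ0→G] = [2, 3]
r4 m[φ0→R] = [2, 1]
r4 m[φ1→C] = [2, 4]
r4 m[φ1→J] = [16, 7]
r4 m[φ1→R] = [9, 5]
r4 m[φ2→B] = [6, 3]
r4 m[φ2→J] = [8, 3]
r4 m[φ2→S] = [0, 1]
r4 m[φ3→K] = [3, 2]
r4 m[φ3→R] = [11, 4]
r4 m[φ4→C] = [9, 9]
r4 m[φ4→L] = [5, 7]
r4 m[φ5→Q] = [2, 3]
r4 m[φ5→R] = [0, 1]
r4 m[φ6→S] = [3, 2]
r4 m[φ7→L] = [4, 2]
r4 m[φ8→K] = [9, 4]
r4 m[φ9→S] = [0, 9]
r4 m[G→φ0] = [0, 0]
r4 m[K→φ3] = [9, 4]
r4 m[K→φ8] = [3, 2]
r4 m[Q→φ5] = [0, 0]
r4 m[C→φ1] = [9, 9]
r4 m[C→φ4] = [2, 4]
r4 m[B→φ2] = [0, 0]
r4 m[L→φ4] = [4, 2]
r4 m[L→φ7] = [5, 7]
r4 m[J→φ1] = [8, 3]
r4 m[J→φ2] = [16, 7]
r4 m[R→φ0] = [20, 10]
r4 m[R→φ1] = [13, 6]
r4 m[R→φ3] = [11, 7]
r4 m[R→φ5] = [22, 10]
r4 m[S→φ2] = [3, 11]
r4 m[S→φ6] = [0, 10]
r4 m[S→φ9] = [3, 3]
r5 m[φ0→G] = [11, 12]
r5 m[φ0→R] = [2, 1]
r5 m[φ1→C] = [9, 11]
r5 m[φ1→J] = [24, 15]
r5 m[φ1→R] = [16, 12]
r5 m[φ2→B] = [13, 10]
r5 m[φ2→J] = [8, 3]
r5 m[φ2→S] = [7, 8]
r5 m[φ3→K] = [8, 7]
r5 m[φ3→R] = [11, 4]
r5 m[φ4→C] = [9, 9]
r5 m[φ4→L] = [7, 9]
r5 m[φ5→Q] = [11, 12]
r5 m[φ5→R] = [0, 1]
r5 m[φ6→S] = [3, 2]
r5 m[φ7→L] = [4, 2]
r5 m[φ8→K] = [9, 4]
r5 m[φ9→S] = [0, 9]
r5 m[G→φ0] = [0, 0]
r5 m[K→φ3] = [9, 4]
r5 m[K→φ8] = [3, 2]
r5 m[Q→φ5] = [0, 0]
r5 m[C→φ1] = [9, 9]
r5 m[C→φ4] = [2, 4]
r5 m[B→φ2] = [0, 0]
r5 m[L→φ4] = [4, 2]
r5 m[L→φ7] = [5, 7]
r5 m[J→φ1] = [8, 3]
r5 m[J→φ2] = [16, 7]
r5 m[R→φ0] = [20, 10]
r5 m[R→φ1] = [13, 6]
r5 m[R→φ3] = [11, 7]
r5 m[R→φ5] = [22, 10]
r5 m[S→φ2] = [3, 11]
r5 m[S→φ6] = [0, 10]
r5 m[S→φ9] = [3, 3]
r6 m[φ0→G] = [11, 12]
r6 m[φ0→R] = [2, 1]
r6 m[φ1→C] = [9, 11]
r6 m[φ1→J] = [24, 15]
r6 m[φ1→R] = [16, 12]
r6 m[φ2→B] = [13, 10]
r6 m[φ2→J] = [8, 3]
r6 m[φ2→S] = [7, 8]
r6 m[φ3→K] = [8, 7]
r6 m[φ3→R] = [11, 4]
r6 m[φ4→C] = [9, 9]
r6 m[φ4→L] = [7, 9]
r6 m[φ5→Q] = [11, 12]
r6 m[φ5→R] = [0, 1]
r6 m[φ6→S] = [3, 2]
r6 m[φ7→L] = [4, 2]
r6 m[φ8→K] = [9, 4]
r6 m[φ9→S] = [0, 9]
r6 m[G→φ0] = [0, 0]
r6 m[K→φ3] = [9, 4]
r6 m[K→φ8] = [8, 7]
r6 m[Q→φ5] = [0, 0]
r6 m[C→φ1] = [9, 9]
r6 m[C→φ4] = [9, 11]
r6 m[B→φ2] = [0, 0]
r6 m[L→φ4] = [4, 2]
r6 m[L→φ7] = [7, 9]
r6 m[J→φ1] = [8, 3]
r6 m[J→φ2] = [24, 15]
r6 m[R→φ0] = [27, 17]
r6 m[R→φ1] = [13, 6]
r6 m[R→φ3] = [18, 14]
r6 m[R→φ5] = [29, 17]
r6 m[S→φ2] = [3, 11]
r6 m[S→φ6] = [7, 17]
r6 m[S→φ9] = [10, 10]
r7 m[φ0→G] = [18, 19]
r7 m[φ0→R] = [2, 1]
r7 m[φ1→C] = [9, 11]
r7 m[φ1→J] = [24, 15]
r7 m[φ1→R] = [16, 12]
r7 m[φ2→B] = [21, 18]
r7 m[φ2→J] = [8, 3]
r7 m[φ2→S] = [15, 16]
r7 m[φ3→K] = [15, 14]
r7 m[φ3→R] = [11, 4]
r7 m[φ4→C] = [9, 9]
r7 m[φ4→L] = [14, 16]
r7 m[φ5→Q] = [18, 19]
r7 m[φ5→R] = [0, 1]
r7 m[φ6→S] = [3, 2]
r7 m[φ7→L] = [4, 2]
r7 m[φ8→K] = [9, 4]
r7 m[φ9→S] = [0, 9]
r7 m[G→φ0] = [0, 0]
r7 m[K→φ3] = [9, 4]
r7 m[K→φ8] = [8, 7]
r7 m[Q→φ5] = [0, 0]
r7 m[C→φ1] = [9, 9]
r7 m[C→φ4] = [9, 11]
r7 m[B→φ2] = [0, 0]
r7 m[L→φ4] = [4, 2]
r7 m[L→φ7] = [7, 9]
r7 m[J→φ1] = [8, 3]
r7 m[J→φ2] = [24, 15]
r7 m[R→φ0] = [27, 17]
r7 m[R→φ1] = [13, 6]
r7 m[R→φ3] = [18, 14]
r7 m[R→φ5] = [29, 17]
r7 m[S→φ2] = [3, 11]
r7 m[S→φ6] = [7, 17]
r7 m[S→φ9] = [10, 10]
r8 m[φ0→G] = [18, 19]
r8 m[φ0→R] = [2, 1]
r8 m[φ1→C] = [9, 11]
r8 m[φ1→J] = [24, 15]
r8 m[φ1→R] = [16, 12]
r8 m[φ2→B] = [21, 18]
r8 m[φ2→J] = [8, 3]
r8 m[φ2→S] = [15, 16]
r8 m[φ3→K] = [15, 14]
r8 m[φ3→R] = [11, 4]
r8 m[φ4→C] = [9, 9]
r8 m[φ4→L] = [14, 16]
r8 m[φ5→Q] = [18, 19]
r8 m[φ5→R] = [0, 1]
r8 m[φ6→S] = [3, 2]
r8 m[φ7→L] = [4, 2]
r8 m[φ8→K] = [9, 4]
r8 m[φ9→S] = [0, 9]
r8 m[G→φ0] = [0, 0]
r8 m[K→φ3] = [9, 4]
r8 m[K→φ8] = [15, 14]
r8 m[Q→φ5] = [0, 0]
r8 m[C→φ1] = [9, 9]
r8 m[C→φ4] = [9, 11]
r8 m[B→φ2] = [0, 0]
r8 m[L→φ4] = [4, 2]
r8 m[L→φ7] = [14, 16]
r8 m[J→φ1] = [8, 3]
r8 m[J→φ2] = [24, 15]
r8 m[R→φ0] = [27, 17]
r8 m[R→φ1] = [13, 6]
r8 m[R→φ3] = [18, 14]
r8 m[R→φ5] = [29, 17]
r8 m[S→φ2] = [3, 11]
r8 m[S→φ6] = [15, 25]
r8 m[S→φ9] = [18, 18]
r9 m[φ0→G] = [18, 19]
r9 m[φ0→R] = [2, 1]
r9 m[φ1→C] = [9, 11]
r9 m[φ1→J] = [24, 15]
r9 m[φ1→R] = [16, 12]
r9 m[φ2→B] = [21, 18]
r9 m[φ2→J] = [8, 3]
r9 m[φ2→S] = [15, 16]
r9 m[φ3→K] = [15, 14]
r9 m[φ3→R] = [11, 4]
r9 m[φ4→C] = [9, 9]
r9 m[φ4→L] = [14, 16]
r9 m[φ5→Q] = [18, 19]
r9 m[φ5→R] = [0, 1]
r9 m[φ6→S] = [3, 2]
r9 m[φ7→L] = [4, 2]
r9 m[φ8→K] = [9, 4]
r9 m[φ9→S] = [0, 9]
r9 m[G→φ0] = [0, 0]
r9 m[K→φ3] = [9, 4]
r9 m[K→φ8] = [15, 14]
r9 m[Q→φ5] = [0, 0]
r9 m[C→φ1] = [9, 9]
r9 m[C→φ4] = [9, 11]
r9 m[B→φ2] = [0, 0]
r9 m[L→φ4] = [4, 2]
r9 m[L→φ7] = [14, 16]
r9 m[J→φ1] = [8, 3]
r9 m[J→φ2] = [24, 15]
r9 m[R→φ0] = [27, 17]
r9 m[R→φ1] = [13, 6]
r9 m[R→φ3] = [18, 14]
r9 m[R→φ5] = [29, 17]
r9 m[S→φ2] = [3, 11]
r9 m[S→φ6] = [15, 25]
r9 m[S→φ9] = [18, 18]
fixed point reached at round 9
traceback from G: (G=0, K=1, Q=0, C=0, B=1, L=0, J=1, R=1, S=0), score=18

assignment: (G=0, K=1, Q=0, C=0, B=1, L=0, J=1, R=1, S=0); score = 18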